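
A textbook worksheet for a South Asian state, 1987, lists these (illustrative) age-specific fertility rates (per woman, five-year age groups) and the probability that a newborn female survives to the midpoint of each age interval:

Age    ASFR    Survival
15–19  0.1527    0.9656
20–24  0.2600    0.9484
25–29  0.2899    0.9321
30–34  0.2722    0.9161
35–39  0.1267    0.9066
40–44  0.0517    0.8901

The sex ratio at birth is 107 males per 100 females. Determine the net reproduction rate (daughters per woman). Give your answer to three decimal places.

2.595

Proportion female at birth = 100 / (100 + 107) = 0.48309.
Survival-weighted fertility by age (5·fₓ·Sₓ):
  15–19: 5 × 0.1527 × 0.9656 = 0.73724
  20–24: 5 × 0.2600 × 0.9484 = 1.23292
  25–29: 5 × 0.2899 × 0.9321 = 1.35108
  30–34: 5 × 0.2722 × 0.9161 = 1.24681
  35–39: 5 × 0.1267 × 0.9066 = 0.57433
  40–44: 5 × 0.0517 × 0.8901 = 0.23009
Sum = 5.37247
NRR = 0.48309 × 5.37247 = 2.59539
NRR > 1, so each generation more than replaces itself.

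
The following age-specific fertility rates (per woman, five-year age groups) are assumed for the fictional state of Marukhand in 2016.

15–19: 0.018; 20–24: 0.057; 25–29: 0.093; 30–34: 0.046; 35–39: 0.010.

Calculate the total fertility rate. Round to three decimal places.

1.120

Sum of ASFRs = 0.018 + 0.057 + 0.093 + 0.046 + 0.010 = 0.224
TFR = 5 × 0.224 = 1.12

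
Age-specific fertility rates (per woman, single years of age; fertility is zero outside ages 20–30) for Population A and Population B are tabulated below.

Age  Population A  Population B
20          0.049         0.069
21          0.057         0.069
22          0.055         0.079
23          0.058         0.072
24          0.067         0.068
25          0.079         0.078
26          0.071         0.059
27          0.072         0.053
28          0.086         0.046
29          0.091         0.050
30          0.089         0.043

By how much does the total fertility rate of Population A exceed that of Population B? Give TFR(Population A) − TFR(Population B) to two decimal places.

0.09

Population A:
  Sum of ASFRs = 0.049 + 0.057 + 0.055 + 0.058 + 0.067 + 0.079 + 0.071 + 0.072 + 0.086 + 0.091 + 0.089 = 0.774
  TFR = 0.774
Population B:
  Sum of ASFRs = 0.069 + 0.069 + 0.079 + 0.072 + 0.068 + 0.078 + 0.059 + 0.053 + 0.046 + 0.050 + 0.043 = 0.686
  TFR = 0.686
Difference = 0.774 − 0.686 = 0.088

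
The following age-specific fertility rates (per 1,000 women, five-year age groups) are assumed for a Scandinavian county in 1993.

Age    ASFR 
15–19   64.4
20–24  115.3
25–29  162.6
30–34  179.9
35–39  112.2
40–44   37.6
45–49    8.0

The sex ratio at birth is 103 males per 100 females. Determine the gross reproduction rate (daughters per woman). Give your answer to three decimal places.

Proportion female at birth = 100 / (100 + 103) = 0.49261.
Sum of ASFRs = 64.4 + 115.3 + 162.6 + 179.9 + 112.2 + 37.6 + 8.0 = 680.0
TFR = 5 × 680.0 / 1000 = 3.4
GRR = 0.49261 × 3.4 = 1.67487

1.675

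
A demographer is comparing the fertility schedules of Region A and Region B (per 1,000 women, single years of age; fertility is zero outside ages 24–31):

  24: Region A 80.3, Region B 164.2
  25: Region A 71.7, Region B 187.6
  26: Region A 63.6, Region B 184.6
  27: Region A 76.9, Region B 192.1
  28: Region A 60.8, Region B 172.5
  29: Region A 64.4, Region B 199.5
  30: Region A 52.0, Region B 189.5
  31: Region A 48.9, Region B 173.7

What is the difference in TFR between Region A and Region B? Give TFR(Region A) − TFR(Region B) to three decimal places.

Region A:
  Sum of ASFRs = 80.3 + 71.7 + 63.6 + 76.9 + 60.8 + 64.4 + 52.0 + 48.9 = 518.6
  TFR = 518.6 / 1000 = 0.5186
Region B:
  Sum of ASFRs = 164.2 + 187.6 + 184.6 + 192.1 + 172.5 + 199.5 + 189.5 + 173.7 = 1463.7
  TFR = 1463.7 / 1000 = 1.4637
Difference = 0.5186 − 1.4637 = -0.9451

-0.945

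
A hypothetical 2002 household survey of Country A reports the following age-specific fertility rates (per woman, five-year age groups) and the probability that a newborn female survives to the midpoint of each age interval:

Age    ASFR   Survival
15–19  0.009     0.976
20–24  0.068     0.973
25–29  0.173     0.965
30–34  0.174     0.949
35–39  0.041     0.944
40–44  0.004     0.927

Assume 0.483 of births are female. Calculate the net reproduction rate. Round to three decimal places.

1.085

Proportion female at birth = 0.483.
Survival-weighted fertility by age (5·fₓ·Sₓ):
  15–19: 5 × 0.009 × 0.976 = 0.04392
  20–24: 5 × 0.068 × 0.973 = 0.33082
  25–29: 5 × 0.173 × 0.965 = 0.83473
  30–34: 5 × 0.174 × 0.949 = 0.82563
  35–39: 5 × 0.041 × 0.944 = 0.19352
  40–44: 5 × 0.004 × 0.927 = 0.01854
Sum = 2.24716
NRR = 0.483 × 2.24716 = 1.08538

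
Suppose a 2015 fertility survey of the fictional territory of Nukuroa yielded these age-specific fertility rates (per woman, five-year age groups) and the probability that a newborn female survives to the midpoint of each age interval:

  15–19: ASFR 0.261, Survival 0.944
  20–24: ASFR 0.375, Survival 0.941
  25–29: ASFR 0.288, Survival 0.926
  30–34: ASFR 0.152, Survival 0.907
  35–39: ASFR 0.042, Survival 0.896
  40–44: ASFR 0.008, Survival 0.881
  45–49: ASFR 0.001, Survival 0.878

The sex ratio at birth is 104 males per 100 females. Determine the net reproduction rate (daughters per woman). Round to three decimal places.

2.572

Proportion female at birth = 100 / (100 + 104) = 0.49020.
Each age group contributes 5 × ASFR × survival:
  15–19: 5 × 0.261 × 0.944 = 1.23192
  20–24: 5 × 0.375 × 0.941 = 1.76438
  25–29: 5 × 0.288 × 0.926 = 1.33344
  30–34: 5 × 0.152 × 0.907 = 0.68932
  35–39: 5 × 0.042 × 0.896 = 0.18816
  40–44: 5 × 0.008 × 0.881 = 0.03524
  45–49: 5 × 0.001 × 0.878 = 0.00439
Sum = 5.24685
NRR = 0.49020 × 5.24685 = 2.57201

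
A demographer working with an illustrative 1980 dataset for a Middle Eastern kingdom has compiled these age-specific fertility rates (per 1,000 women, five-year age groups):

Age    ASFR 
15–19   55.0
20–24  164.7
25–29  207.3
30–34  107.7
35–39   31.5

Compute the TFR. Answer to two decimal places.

2.83

Sum of ASFRs = 55.0 + 164.7 + 207.3 + 107.7 + 31.5 = 566.2
TFR = 5 × 566.2 / 1000 = 2.831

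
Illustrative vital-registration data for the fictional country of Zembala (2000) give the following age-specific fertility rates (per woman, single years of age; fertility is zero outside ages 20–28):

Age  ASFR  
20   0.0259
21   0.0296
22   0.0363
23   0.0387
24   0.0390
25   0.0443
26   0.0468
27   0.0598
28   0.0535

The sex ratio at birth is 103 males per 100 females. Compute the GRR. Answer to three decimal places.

Proportion female at birth = 100 / (100 + 103) = 0.49261.
Sum of ASFRs = 0.0259 + 0.0296 + 0.0363 + 0.0387 + 0.0390 + 0.0443 + 0.0468 + 0.0598 + 0.0535 = 0.3739
TFR = 0.3739
GRR = 0.49261 × 0.3739 = 0.18419

0.184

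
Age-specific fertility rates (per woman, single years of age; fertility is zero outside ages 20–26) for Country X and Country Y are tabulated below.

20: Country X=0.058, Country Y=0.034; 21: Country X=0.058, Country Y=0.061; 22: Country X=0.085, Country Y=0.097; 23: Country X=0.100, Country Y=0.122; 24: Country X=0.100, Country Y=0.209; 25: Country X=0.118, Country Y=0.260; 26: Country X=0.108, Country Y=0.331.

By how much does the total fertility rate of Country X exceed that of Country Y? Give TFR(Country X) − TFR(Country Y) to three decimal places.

-0.487

Country X:
  Sum of ASFRs = 0.058 + 0.058 + 0.085 + 0.100 + 0.100 + 0.118 + 0.108 = 0.627
  TFR = 0.627
Country Y:
  Sum of ASFRs = 0.034 + 0.061 + 0.097 + 0.122 + 0.209 + 0.260 + 0.331 = 1.114
  TFR = 1.114
Difference = 0.627 − 1.114 = -0.487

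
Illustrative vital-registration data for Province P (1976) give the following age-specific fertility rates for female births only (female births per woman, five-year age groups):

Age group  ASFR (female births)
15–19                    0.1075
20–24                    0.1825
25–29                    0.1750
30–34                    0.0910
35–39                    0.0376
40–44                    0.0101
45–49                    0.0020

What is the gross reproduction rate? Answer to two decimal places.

3.03

Sum of female ASFRs = 0.1075 + 0.1825 + 0.1750 + 0.0910 + 0.0376 + 0.0101 + 0.0020 = 0.6057
GRR = 5 × 0.6057 = 3.0285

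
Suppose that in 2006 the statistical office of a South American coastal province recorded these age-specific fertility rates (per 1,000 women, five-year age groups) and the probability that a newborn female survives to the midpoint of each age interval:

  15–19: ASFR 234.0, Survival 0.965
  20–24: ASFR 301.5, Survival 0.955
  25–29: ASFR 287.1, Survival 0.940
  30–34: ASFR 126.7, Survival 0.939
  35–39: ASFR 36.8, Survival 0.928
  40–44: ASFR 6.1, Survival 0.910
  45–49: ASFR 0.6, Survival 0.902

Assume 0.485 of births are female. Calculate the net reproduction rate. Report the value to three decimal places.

2.286

Proportion female at birth = 0.485.
Weighting each age-specific rate by interval width and survival:
  15–19: 5 × 234.0/1000 × 0.965 = 1.12905
  20–24: 5 × 301.5/1000 × 0.955 = 1.43966
  25–29: 5 × 287.1/1000 × 0.940 = 1.34937
  30–34: 5 × 126.7/1000 × 0.939 = 0.59486
  35–39: 5 × 36.8/1000 × 0.928 = 0.17075
  40–44: 5 × 6.1/1000 × 0.910 = 0.02776
  45–49: 5 × 0.6/1000 × 0.902 = 0.00271
Sum = 4.71416
NRR = 0.485 × 4.71416 = 2.28637
NRR > 1, so each generation more than replaces itself.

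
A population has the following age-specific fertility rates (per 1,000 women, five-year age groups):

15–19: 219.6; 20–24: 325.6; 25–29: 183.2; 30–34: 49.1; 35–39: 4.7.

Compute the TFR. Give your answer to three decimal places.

3.911

Sum of ASFRs = 219.6 + 325.6 + 183.2 + 49.1 + 4.7 = 782.2
TFR = 5 × 782.2 / 1000 = 3.911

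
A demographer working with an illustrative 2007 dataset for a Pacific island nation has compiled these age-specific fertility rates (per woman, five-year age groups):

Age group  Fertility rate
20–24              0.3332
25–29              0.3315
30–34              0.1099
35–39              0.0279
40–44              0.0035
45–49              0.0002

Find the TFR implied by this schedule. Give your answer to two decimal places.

Sum of ASFRs = 0.3332 + 0.3315 + 0.1099 + 0.0279 + 0.0035 + 0.0002 = 0.8062
TFR = 5 × 0.8062 = 4.031

4.03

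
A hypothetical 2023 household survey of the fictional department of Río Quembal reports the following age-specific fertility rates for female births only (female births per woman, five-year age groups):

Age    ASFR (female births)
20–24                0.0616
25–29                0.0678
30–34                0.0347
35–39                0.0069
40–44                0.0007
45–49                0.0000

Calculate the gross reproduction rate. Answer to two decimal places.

0.86

Sum of female ASFRs = 0.0616 + 0.0678 + 0.0347 + 0.0069 + 0.0007 + 0.0000 = 0.1717
GRR = 5 × 0.1717 = 0.8585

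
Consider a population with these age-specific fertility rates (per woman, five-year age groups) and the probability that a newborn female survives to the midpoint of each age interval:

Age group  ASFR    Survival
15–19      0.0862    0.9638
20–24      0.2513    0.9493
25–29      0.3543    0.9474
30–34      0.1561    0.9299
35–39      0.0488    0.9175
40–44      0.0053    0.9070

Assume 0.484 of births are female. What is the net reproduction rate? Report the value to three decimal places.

Proportion female at birth = 0.484.
Survival-weighted fertility by age (5·fₓ·Sₓ):
  15–19: 5 × 0.0862 × 0.9638 = 0.41540
  20–24: 5 × 0.2513 × 0.9493 = 1.19280
  25–29: 5 × 0.3543 × 0.9474 = 1.67832
  30–34: 5 × 0.1561 × 0.9299 = 0.72579
  35–39: 5 × 0.0488 × 0.9175 = 0.22387
  40–44: 5 × 0.0053 × 0.9070 = 0.02404
Sum = 4.26022
NRR = 0.484 × 4.26022 = 2.06195

2.062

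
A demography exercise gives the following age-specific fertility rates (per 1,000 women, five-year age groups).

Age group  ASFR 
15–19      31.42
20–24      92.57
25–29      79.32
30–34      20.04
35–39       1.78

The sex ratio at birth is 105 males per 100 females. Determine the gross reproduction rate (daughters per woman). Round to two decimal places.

Proportion female at birth = 100 / (100 + 105) = 0.48780.
Sum of ASFRs = 31.42 + 92.57 + 79.32 + 20.04 + 1.78 = 225.13
TFR = 5 × 225.13 / 1000 = 1.12565
GRR = 0.48780 × 1.12565 = 0.54909

0.55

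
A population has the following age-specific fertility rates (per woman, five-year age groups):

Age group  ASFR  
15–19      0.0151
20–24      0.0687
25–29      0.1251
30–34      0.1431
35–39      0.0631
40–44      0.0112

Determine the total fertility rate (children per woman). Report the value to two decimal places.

2.13

Sum of ASFRs = 0.0151 + 0.0687 + 0.1251 + 0.1431 + 0.0631 + 0.0112 = 0.4263
TFR = 5 × 0.4263 = 2.1315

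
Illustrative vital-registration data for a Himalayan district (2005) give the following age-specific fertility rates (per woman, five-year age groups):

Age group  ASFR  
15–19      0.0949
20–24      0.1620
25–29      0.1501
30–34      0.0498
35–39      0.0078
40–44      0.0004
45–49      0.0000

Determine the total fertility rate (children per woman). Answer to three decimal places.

Sum of ASFRs = 0.0949 + 0.1620 + 0.1501 + 0.0498 + 0.0078 + 0.0004 + 0.0000 = 0.4650
TFR = 5 × 0.4650 = 2.325

2.325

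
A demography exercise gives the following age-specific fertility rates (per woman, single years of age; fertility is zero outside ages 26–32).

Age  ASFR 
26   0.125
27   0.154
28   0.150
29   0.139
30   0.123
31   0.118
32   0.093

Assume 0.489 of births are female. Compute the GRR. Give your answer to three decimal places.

Proportion female at birth = 0.489.
Sum of ASFRs = 0.125 + 0.154 + 0.150 + 0.139 + 0.123 + 0.118 + 0.093 = 0.902
TFR = 0.902
GRR = 0.489 × 0.902 = 0.44108

0.441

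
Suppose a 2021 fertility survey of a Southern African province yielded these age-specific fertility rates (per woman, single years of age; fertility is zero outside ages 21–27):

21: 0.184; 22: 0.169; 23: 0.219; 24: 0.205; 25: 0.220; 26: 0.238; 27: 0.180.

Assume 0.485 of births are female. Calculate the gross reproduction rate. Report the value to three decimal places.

0.686

Proportion female at birth = 0.485.
Sum of ASFRs = 0.184 + 0.169 + 0.219 + 0.205 + 0.220 + 0.238 + 0.180 = 1.415
TFR = 1.415
GRR = 0.485 × 1.415 = 0.68628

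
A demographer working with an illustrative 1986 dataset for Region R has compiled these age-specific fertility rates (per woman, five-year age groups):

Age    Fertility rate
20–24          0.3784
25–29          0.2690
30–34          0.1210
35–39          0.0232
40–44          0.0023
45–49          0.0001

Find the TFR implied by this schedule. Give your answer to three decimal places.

Sum of ASFRs = 0.3784 + 0.2690 + 0.1210 + 0.0232 + 0.0023 + 0.0001 = 0.7940
TFR = 5 × 0.7940 = 3.97

3.970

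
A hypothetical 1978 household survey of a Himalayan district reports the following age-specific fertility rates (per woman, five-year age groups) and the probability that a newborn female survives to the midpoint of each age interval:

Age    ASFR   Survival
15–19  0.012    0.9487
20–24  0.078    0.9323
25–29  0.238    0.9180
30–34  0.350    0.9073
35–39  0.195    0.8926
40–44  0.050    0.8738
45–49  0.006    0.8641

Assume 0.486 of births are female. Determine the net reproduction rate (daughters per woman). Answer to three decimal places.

Proportion female at birth = 0.486.
Survival-weighted fertility by age (5·fₓ·Sₓ):
  15–19: 5 × 0.012 × 0.9487 = 0.05692
  20–24: 5 × 0.078 × 0.9323 = 0.36360
  25–29: 5 × 0.238 × 0.9180 = 1.09242
  30–34: 5 × 0.350 × 0.9073 = 1.58778
  35–39: 5 × 0.195 × 0.8926 = 0.87029
  40–44: 5 × 0.050 × 0.8738 = 0.21845
  45–49: 5 × 0.006 × 0.8641 = 0.02592
Sum = 4.21538
NRR = 0.486 × 4.21538 = 2.04867
With NRR above 1 the population is above replacement fertility.

2.049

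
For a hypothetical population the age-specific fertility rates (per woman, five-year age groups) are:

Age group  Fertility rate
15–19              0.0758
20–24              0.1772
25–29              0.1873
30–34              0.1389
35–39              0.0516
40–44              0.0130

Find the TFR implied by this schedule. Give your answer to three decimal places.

Sum of ASFRs = 0.0758 + 0.1772 + 0.1873 + 0.1389 + 0.0516 + 0.0130 = 0.6438
TFR = 5 × 0.6438 = 3.219

3.219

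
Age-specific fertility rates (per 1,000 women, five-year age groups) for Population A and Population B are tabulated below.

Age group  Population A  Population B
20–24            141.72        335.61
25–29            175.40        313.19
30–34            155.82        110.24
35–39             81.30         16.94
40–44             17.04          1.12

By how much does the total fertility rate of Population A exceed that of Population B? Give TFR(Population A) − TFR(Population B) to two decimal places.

Population A:
  Sum of ASFRs = 141.72 + 175.40 + 155.82 + 81.30 + 17.04 = 571.28
  TFR = 5 × 571.28 / 1000 = 2.8564
Population B:
  Sum of ASFRs = 335.61 + 313.19 + 110.24 + 16.94 + 1.12 = 777.10
  TFR = 5 × 777.10 / 1000 = 3.8855
Difference = 2.8564 − 3.8855 = -1.0291

-1.03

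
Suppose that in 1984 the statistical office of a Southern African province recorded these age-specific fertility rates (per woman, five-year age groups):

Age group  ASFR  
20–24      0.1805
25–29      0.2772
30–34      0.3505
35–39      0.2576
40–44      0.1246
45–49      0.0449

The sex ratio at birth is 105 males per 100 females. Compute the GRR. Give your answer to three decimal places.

3.013

Proportion female at birth = 100 / (100 + 105) = 0.48780.
Sum of ASFRs = 0.1805 + 0.2772 + 0.3505 + 0.2576 + 0.1246 + 0.0449 = 1.2353
TFR = 5 × 1.2353 = 6.1765
GRR = 0.48780 × 6.1765 = 3.01290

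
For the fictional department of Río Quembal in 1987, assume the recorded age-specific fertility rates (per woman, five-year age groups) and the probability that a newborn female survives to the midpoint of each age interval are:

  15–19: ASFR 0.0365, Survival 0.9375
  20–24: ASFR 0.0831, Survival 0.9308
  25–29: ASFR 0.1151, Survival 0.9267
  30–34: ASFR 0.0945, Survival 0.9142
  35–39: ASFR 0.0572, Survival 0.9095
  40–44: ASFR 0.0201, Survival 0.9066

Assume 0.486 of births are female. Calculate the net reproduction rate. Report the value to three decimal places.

0.911

Proportion female at birth = 0.486.
Survival-weighted fertility by age (5·fₓ·Sₓ):
  15–19: 5 × 0.0365 × 0.9375 = 0.17109
  20–24: 5 × 0.0831 × 0.9308 = 0.38675
  25–29: 5 × 0.1151 × 0.9267 = 0.53332
  30–34: 5 × 0.0945 × 0.9142 = 0.43196
  35–39: 5 × 0.0572 × 0.9095 = 0.26012
  40–44: 5 × 0.0201 × 0.9066 = 0.09111
Sum = 1.87435
NRR = 0.486 × 1.87435 = 0.91093
An NRR under 1 implies long-run decline under these rates.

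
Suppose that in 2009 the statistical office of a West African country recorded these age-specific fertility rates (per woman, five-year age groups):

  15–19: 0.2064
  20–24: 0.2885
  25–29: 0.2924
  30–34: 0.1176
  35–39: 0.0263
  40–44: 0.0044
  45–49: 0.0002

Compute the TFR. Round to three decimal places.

4.679

Sum of ASFRs = 0.2064 + 0.2885 + 0.2924 + 0.1176 + 0.0263 + 0.0044 + 0.0002 = 0.9358
TFR = 5 × 0.9358 = 4.679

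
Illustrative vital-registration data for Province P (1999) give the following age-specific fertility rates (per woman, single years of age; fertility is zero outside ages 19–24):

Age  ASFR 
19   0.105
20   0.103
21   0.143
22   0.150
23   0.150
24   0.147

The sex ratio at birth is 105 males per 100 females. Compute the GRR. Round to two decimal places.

0.39

Proportion female at birth = 100 / (100 + 105) = 0.48780.
Sum of ASFRs = 0.105 + 0.103 + 0.143 + 0.150 + 0.150 + 0.147 = 0.798
TFR = 0.798
GRR = 0.48780 × 0.798 = 0.38926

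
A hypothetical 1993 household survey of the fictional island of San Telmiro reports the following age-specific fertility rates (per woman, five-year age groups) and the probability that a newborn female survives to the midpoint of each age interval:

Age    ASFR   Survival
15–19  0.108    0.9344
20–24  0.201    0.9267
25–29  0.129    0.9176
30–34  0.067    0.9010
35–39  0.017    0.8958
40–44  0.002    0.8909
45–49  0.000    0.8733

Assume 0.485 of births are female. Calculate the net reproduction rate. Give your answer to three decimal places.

1.171

Proportion female at birth = 0.485.
Each age group contributes 5 × ASFR × survival:
  15–19: 5 × 0.108 × 0.9344 = 0.50458
  20–24: 5 × 0.201 × 0.9267 = 0.93133
  25–29: 5 × 0.129 × 0.9176 = 0.59185
  30–34: 5 × 0.067 × 0.9010 = 0.30184
  35–39: 5 × 0.017 × 0.8958 = 0.07614
  40–44: 5 × 0.002 × 0.8909 = 0.00891
  45–49: 5 × 0.000 × 0.8733 = 0.00000
Sum = 2.41465
NRR = 0.485 × 2.41465 = 1.17111
With NRR above 1 the population is above replacement fertility.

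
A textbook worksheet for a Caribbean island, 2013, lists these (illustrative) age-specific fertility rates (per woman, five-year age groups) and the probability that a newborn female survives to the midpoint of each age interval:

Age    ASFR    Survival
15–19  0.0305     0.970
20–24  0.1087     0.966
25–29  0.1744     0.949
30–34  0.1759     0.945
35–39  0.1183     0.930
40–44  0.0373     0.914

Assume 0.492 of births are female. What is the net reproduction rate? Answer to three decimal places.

1.502

Proportion female at birth = 0.492.
Per-age-group product (5 × ASFR × survival probability):
  15–19: 5 × 0.0305 × 0.970 = 0.14793
  20–24: 5 × 0.1087 × 0.966 = 0.52502
  25–29: 5 × 0.1744 × 0.949 = 0.82753
  30–34: 5 × 0.1759 × 0.945 = 0.83113
  35–39: 5 × 0.1183 × 0.930 = 0.55010
  40–44: 5 × 0.0373 × 0.914 = 0.17046
Sum = 3.05217
NRR = 0.492 × 3.05217 = 1.50167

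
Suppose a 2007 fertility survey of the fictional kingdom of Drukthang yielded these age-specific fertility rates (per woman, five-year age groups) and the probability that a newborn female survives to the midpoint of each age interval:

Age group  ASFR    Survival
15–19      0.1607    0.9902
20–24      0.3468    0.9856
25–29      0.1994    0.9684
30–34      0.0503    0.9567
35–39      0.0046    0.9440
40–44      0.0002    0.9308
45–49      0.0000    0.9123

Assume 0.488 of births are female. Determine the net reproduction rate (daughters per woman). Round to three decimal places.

1.822

Proportion female at birth = 0.488.
Each age group contributes 5 × ASFR × survival:
  15–19: 5 × 0.1607 × 0.9902 = 0.79563
  20–24: 5 × 0.3468 × 0.9856 = 1.70903
  25–29: 5 × 0.1994 × 0.9684 = 0.96549
  30–34: 5 × 0.0503 × 0.9567 = 0.24061
  35–39: 5 × 0.0046 × 0.9440 = 0.02171
  40–44: 5 × 0.0002 × 0.9308 = 0.00093
  45–49: 5 × 0.0000 × 0.9123 = 0.00000
Sum = 3.73340
NRR = 0.488 × 3.73340 = 1.82190
NRR > 1, so each generation more than replaces itself.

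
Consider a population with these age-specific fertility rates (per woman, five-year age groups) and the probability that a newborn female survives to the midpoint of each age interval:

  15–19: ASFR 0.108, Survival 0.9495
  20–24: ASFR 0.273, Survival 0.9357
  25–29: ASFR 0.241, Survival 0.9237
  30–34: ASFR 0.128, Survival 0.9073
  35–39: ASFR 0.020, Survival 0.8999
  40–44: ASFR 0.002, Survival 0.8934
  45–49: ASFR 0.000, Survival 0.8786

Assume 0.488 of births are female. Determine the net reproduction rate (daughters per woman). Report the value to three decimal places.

1.748

Proportion female at birth = 0.488.
Per-age-group product (5 × ASFR × survival probability):
  15–19: 5 × 0.108 × 0.9495 = 0.51273
  20–24: 5 × 0.273 × 0.9357 = 1.27723
  25–29: 5 × 0.241 × 0.9237 = 1.11306
  30–34: 5 × 0.128 × 0.9073 = 0.58067
  35–39: 5 × 0.020 × 0.8999 = 0.08999
  40–44: 5 × 0.002 × 0.8934 = 0.00893
  45–49: 5 × 0.000 × 0.8786 = 0.00000
Sum = 3.58261
NRR = 0.488 × 3.58261 = 1.74831
NRR > 1, so each generation more than replaces itself.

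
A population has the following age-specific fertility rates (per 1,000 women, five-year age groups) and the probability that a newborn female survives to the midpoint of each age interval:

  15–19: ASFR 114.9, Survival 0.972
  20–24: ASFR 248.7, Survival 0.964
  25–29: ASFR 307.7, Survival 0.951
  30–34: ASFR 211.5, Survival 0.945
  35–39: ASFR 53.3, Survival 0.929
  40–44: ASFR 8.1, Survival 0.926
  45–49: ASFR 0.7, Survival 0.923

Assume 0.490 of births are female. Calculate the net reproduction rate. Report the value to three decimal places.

2.209

Proportion female at birth = 0.490.
Survival-weighted fertility by age (5·fₓ·Sₓ):
  15–19: 5 × 114.9/1000 × 0.972 = 0.55841
  20–24: 5 × 248.7/1000 × 0.964 = 1.19873
  25–29: 5 × 307.7/1000 × 0.951 = 1.46311
  30–34: 5 × 211.5/1000 × 0.945 = 0.99934
  35–39: 5 × 53.3/1000 × 0.929 = 0.24758
  40–44: 5 × 8.1/1000 × 0.926 = 0.03750
  45–49: 5 × 0.7/1000 × 0.923 = 0.00323
Sum = 4.50790
NRR = 0.490 × 4.50790 = 2.20887
With NRR above 1 the population is above replacement fertility.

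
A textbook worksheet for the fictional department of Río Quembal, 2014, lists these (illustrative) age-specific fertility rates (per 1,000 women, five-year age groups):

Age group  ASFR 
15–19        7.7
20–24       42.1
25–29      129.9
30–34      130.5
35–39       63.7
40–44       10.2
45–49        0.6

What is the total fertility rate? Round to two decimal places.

1.92

Sum of ASFRs = 7.7 + 42.1 + 129.9 + 130.5 + 63.7 + 10.2 + 0.6 = 384.7
TFR = 5 × 384.7 / 1000 = 1.9235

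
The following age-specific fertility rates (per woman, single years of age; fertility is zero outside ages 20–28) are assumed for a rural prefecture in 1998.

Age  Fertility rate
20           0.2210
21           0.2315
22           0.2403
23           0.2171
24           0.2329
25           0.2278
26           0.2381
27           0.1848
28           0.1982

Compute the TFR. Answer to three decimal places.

Sum of ASFRs = 0.2210 + 0.2315 + 0.2403 + 0.2171 + 0.2329 + 0.2278 + 0.2381 + 0.1848 + 0.1982 = 1.9917
TFR = 1.9917

1.992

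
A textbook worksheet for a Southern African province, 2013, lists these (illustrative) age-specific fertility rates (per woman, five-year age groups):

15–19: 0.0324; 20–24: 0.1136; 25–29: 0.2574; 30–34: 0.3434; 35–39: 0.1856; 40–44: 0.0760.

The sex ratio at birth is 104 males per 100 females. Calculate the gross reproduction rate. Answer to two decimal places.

2.47

Proportion female at birth = 100 / (100 + 104) = 0.49020.
Sum of ASFRs = 0.0324 + 0.1136 + 0.2574 + 0.3434 + 0.1856 + 0.0760 = 1.0084
TFR = 5 × 1.0084 = 5.042
GRR = 0.49020 × 5.042 = 2.47159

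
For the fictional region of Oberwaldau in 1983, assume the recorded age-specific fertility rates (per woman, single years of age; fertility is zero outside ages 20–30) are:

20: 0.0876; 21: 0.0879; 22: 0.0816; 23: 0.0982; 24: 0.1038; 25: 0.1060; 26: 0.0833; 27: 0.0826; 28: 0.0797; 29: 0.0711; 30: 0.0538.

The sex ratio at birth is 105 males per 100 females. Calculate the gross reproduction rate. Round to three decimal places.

0.456

Proportion female at birth = 100 / (100 + 105) = 0.48780.
Sum of ASFRs = 0.0876 + 0.0879 + 0.0816 + 0.0982 + 0.1038 + 0.1060 + 0.0833 + 0.0826 + 0.0797 + 0.0711 + 0.0538 = 0.9356
TFR = 0.9356
GRR = 0.48780 × 0.9356 = 0.45639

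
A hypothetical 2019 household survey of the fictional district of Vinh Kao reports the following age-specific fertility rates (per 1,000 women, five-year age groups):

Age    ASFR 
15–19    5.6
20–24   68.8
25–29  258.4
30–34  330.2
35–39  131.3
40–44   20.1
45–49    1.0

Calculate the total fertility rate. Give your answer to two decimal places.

Sum of ASFRs = 5.6 + 68.8 + 258.4 + 330.2 + 131.3 + 20.1 + 1.0 = 815.4
TFR = 5 × 815.4 / 1000 = 4.077

4.08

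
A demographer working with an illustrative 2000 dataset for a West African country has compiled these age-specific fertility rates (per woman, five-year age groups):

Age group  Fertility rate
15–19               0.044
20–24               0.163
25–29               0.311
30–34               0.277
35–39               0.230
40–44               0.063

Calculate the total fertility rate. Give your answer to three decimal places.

5.440

Sum of ASFRs = 0.044 + 0.163 + 0.311 + 0.277 + 0.230 + 0.063 = 1.088
TFR = 5 × 1.088 = 5.44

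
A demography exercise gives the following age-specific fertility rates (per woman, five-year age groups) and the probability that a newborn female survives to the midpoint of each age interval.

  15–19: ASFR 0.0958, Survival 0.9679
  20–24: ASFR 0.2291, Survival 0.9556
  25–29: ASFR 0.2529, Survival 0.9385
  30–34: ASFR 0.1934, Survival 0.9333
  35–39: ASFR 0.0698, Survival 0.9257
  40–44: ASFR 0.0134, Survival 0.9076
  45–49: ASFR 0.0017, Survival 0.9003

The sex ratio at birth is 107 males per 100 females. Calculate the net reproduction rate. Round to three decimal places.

1.951

Proportion female at birth = 100 / (100 + 107) = 0.48309.
Survival-weighted fertility by age (5·fₓ·Sₓ):
  15–19: 5 × 0.0958 × 0.9679 = 0.46362
  20–24: 5 × 0.2291 × 0.9556 = 1.09464
  25–29: 5 × 0.2529 × 0.9385 = 1.18673
  30–34: 5 × 0.1934 × 0.9333 = 0.90250
  35–39: 5 × 0.0698 × 0.9257 = 0.32307
  40–44: 5 × 0.0134 × 0.9076 = 0.06081
  45–49: 5 × 0.0017 × 0.9003 = 0.00765
Sum = 4.03902
NRR = 0.48309 × 4.03902 = 1.95121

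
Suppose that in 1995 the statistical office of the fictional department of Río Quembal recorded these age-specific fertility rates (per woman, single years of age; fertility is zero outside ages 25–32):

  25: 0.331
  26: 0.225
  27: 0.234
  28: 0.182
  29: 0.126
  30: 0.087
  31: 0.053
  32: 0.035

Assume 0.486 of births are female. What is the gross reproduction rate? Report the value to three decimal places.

Proportion female at birth = 0.486.
Sum of ASFRs = 0.331 + 0.225 + 0.234 + 0.182 + 0.126 + 0.087 + 0.053 + 0.035 = 1.273
TFR = 1.273
GRR = 0.486 × 1.273 = 0.61868

0.619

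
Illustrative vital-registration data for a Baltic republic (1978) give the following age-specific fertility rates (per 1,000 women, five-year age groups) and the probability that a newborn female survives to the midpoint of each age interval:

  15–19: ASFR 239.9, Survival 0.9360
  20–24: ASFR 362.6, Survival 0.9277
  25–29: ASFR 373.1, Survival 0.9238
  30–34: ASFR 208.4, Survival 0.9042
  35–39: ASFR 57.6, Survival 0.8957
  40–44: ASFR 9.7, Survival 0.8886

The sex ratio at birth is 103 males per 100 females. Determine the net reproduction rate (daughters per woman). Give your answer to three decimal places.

Proportion female at birth = 100 / (100 + 103) = 0.49261.
Per-age-group product (5 × ASFR × survival probability):
  15–19: 5 × 239.9/1000 × 0.9360 = 1.12273
  20–24: 5 × 362.6/1000 × 0.9277 = 1.68192
  25–29: 5 × 373.1/1000 × 0.9238 = 1.72335
  30–34: 5 × 208.4/1000 × 0.9042 = 0.94218
  35–39: 5 × 57.6/1000 × 0.8957 = 0.25796
  40–44: 5 × 9.7/1000 × 0.8886 = 0.04310
Sum = 5.77124
NRR = 0.49261 × 5.77124 = 2.84297

2.843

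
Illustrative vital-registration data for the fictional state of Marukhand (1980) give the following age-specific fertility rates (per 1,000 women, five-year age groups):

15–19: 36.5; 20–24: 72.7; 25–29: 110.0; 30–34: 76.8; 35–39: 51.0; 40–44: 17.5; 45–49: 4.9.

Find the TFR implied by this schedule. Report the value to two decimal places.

Sum of ASFRs = 36.5 + 72.7 + 110.0 + 76.8 + 51.0 + 17.5 + 4.9 = 369.4
TFR = 5 × 369.4 / 1000 = 1.847

1.85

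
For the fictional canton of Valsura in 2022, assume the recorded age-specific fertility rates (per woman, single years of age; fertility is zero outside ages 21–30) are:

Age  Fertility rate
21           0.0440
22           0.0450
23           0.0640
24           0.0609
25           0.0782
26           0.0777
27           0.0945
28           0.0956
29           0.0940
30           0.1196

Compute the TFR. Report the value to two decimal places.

0.77

Sum of ASFRs = 0.0440 + 0.0450 + 0.0640 + 0.0609 + 0.0782 + 0.0777 + 0.0945 + 0.0956 + 0.0940 + 0.1196 = 0.7735
TFR = 0.7735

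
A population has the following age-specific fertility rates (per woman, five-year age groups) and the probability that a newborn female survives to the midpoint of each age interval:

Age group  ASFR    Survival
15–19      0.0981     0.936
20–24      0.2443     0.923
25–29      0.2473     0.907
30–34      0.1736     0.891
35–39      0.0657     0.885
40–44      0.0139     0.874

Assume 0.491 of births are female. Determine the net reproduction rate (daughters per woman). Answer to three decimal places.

Proportion female at birth = 0.491.
Per-age-group product (5 × ASFR × survival probability):
  15–19: 5 × 0.0981 × 0.936 = 0.45911
  20–24: 5 × 0.2443 × 0.923 = 1.12744
  25–29: 5 × 0.2473 × 0.907 = 1.12151
  30–34: 5 × 0.1736 × 0.891 = 0.77339
  35–39: 5 × 0.0657 × 0.885 = 0.29072
  40–44: 5 × 0.0139 × 0.874 = 0.06074
Sum = 3.83291
NRR = 0.491 × 3.83291 = 1.88196

1.882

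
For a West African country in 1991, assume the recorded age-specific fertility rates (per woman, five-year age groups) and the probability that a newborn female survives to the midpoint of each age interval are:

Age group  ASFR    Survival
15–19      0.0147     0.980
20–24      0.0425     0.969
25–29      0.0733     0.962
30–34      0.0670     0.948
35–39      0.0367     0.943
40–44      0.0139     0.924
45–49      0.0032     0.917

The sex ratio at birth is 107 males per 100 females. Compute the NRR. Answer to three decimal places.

0.580

Proportion female at birth = 100 / (100 + 107) = 0.48309.
Per-age-group product (5 × ASFR × survival probability):
  15–19: 5 × 0.0147 × 0.980 = 0.07203
  20–24: 5 × 0.0425 × 0.969 = 0.20591
  25–29: 5 × 0.0733 × 0.962 = 0.35257
  30–34: 5 × 0.0670 × 0.948 = 0.31758
  35–39: 5 × 0.0367 × 0.943 = 0.17304
  40–44: 5 × 0.0139 × 0.924 = 0.06422
  45–49: 5 × 0.0032 × 0.917 = 0.01467
Sum = 1.20002
NRR = 0.48309 × 1.20002 = 0.57972
NRR < 1, so the cohort does not fully replace itself.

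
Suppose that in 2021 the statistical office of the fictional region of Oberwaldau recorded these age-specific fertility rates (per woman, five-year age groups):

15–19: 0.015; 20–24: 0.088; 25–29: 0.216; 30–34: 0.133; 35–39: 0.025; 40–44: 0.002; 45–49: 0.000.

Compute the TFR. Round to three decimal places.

2.395

Sum of ASFRs = 0.015 + 0.088 + 0.216 + 0.133 + 0.025 + 0.002 + 0.000 = 0.479
TFR = 5 × 0.479 = 2.395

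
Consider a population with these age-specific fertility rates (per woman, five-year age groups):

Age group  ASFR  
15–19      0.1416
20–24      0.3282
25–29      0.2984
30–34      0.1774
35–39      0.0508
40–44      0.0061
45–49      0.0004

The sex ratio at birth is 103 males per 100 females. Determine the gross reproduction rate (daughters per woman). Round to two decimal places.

Proportion female at birth = 100 / (100 + 103) = 0.49261.
Sum of ASFRs = 0.1416 + 0.3282 + 0.2984 + 0.1774 + 0.0508 + 0.0061 + 0.0004 = 1.0029
TFR = 5 × 1.0029 = 5.0145
GRR = 0.49261 × 5.0145 = 2.47019

2.47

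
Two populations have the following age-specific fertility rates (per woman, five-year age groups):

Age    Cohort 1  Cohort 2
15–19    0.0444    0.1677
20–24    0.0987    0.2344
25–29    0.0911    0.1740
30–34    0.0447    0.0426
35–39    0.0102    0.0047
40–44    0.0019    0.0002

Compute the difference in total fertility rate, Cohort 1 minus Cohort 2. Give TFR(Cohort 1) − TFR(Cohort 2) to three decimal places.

-1.663

Cohort 1:
  Sum of ASFRs = 0.0444 + 0.0987 + 0.0911 + 0.0447 + 0.0102 + 0.0019 = 0.2910
  TFR = 5 × 0.2910 = 1.455
Cohort 2:
  Sum of ASFRs = 0.1677 + 0.2344 + 0.1740 + 0.0426 + 0.0047 + 0.0002 = 0.6236
  TFR = 5 × 0.6236 = 3.118
Difference = 1.455 − 3.118 = -1.663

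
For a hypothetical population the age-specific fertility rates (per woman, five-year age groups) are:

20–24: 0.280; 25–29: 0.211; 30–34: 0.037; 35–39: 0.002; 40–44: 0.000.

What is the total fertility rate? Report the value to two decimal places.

2.65

Sum of ASFRs = 0.280 + 0.211 + 0.037 + 0.002 + 0.000 = 0.530
TFR = 5 × 0.530 = 2.65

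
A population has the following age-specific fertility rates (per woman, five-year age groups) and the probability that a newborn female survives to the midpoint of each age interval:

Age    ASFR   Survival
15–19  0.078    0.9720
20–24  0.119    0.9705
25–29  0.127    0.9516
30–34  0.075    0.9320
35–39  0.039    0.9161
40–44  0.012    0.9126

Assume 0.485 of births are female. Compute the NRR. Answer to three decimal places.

1.040

Proportion female at birth = 0.485.
Weighting each age-specific rate by interval width and survival:
  15–19: 5 × 0.078 × 0.9720 = 0.37908
  20–24: 5 × 0.119 × 0.9705 = 0.57745
  25–29: 5 × 0.127 × 0.9516 = 0.60427
  30–34: 5 × 0.075 × 0.9320 = 0.34950
  35–39: 5 × 0.039 × 0.9161 = 0.17864
  40–44: 5 × 0.012 × 0.9126 = 0.05476
Sum = 2.14370
NRR = 0.485 × 2.14370 = 1.03969
With NRR above 1 the population is above replacement fertility.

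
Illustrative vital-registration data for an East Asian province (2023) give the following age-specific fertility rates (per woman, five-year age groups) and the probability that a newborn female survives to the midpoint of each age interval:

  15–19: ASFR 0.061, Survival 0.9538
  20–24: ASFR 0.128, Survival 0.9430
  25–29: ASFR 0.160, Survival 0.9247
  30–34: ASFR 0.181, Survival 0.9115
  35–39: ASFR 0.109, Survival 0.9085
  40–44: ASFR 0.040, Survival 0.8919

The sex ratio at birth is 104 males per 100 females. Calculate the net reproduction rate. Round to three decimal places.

Proportion female at birth = 100 / (100 + 104) = 0.49020.
Each age group contributes 5 × ASFR × survival:
  15–19: 5 × 0.061 × 0.9538 = 0.29091
  20–24: 5 × 0.128 × 0.9430 = 0.60352
  25–29: 5 × 0.160 × 0.9247 = 0.73976
  30–34: 5 × 0.181 × 0.9115 = 0.82491
  35–39: 5 × 0.109 × 0.9085 = 0.49513
  40–44: 5 × 0.040 × 0.8919 = 0.17838
Sum = 3.13261
NRR = 0.49020 × 3.13261 = 1.53561
With NRR above 1 the population is above replacement fertility.

1.536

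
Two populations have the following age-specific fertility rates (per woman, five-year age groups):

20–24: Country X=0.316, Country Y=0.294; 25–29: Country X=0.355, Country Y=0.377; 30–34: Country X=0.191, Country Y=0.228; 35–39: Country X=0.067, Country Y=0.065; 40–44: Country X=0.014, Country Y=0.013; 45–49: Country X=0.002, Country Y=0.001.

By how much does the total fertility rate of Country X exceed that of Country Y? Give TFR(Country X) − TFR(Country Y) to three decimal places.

Country X:
  Sum of ASFRs = 0.316 + 0.355 + 0.191 + 0.067 + 0.014 + 0.002 = 0.945
  TFR = 5 × 0.945 = 4.725
Country Y:
  Sum of ASFRs = 0.294 + 0.377 + 0.228 + 0.065 + 0.013 + 0.001 = 0.978
  TFR = 5 × 0.978 = 4.89
Difference = 4.725 − 4.89 = -0.165

-0.165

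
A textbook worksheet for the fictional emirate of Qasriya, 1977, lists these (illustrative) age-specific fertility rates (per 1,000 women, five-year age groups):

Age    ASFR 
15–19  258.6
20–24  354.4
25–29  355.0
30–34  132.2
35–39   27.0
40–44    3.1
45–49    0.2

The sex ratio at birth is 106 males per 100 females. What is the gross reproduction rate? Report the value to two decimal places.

2.74

Proportion female at birth = 100 / (100 + 106) = 0.48544.
Sum of ASFRs = 258.6 + 354.4 + 355.0 + 132.2 + 27.0 + 3.1 + 0.2 = 1130.5
TFR = 5 × 1130.5 / 1000 = 5.6525
GRR = 0.48544 × 5.6525 = 2.74395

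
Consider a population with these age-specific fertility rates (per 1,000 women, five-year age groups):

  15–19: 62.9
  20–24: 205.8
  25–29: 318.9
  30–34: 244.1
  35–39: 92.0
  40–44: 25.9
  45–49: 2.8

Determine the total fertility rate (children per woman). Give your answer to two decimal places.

4.76

Sum of ASFRs = 62.9 + 205.8 + 318.9 + 244.1 + 92.0 + 25.9 + 2.8 = 952.4
TFR = 5 × 952.4 / 1000 = 4.762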